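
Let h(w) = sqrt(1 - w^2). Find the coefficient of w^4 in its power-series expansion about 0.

-1/8

Compute the successive derivatives at the expansion point and divide by k!.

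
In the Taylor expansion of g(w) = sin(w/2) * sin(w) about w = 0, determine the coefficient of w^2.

1/2

Expand each factor separately, then convolve coefficients.
g(0) = 0
g′(0) = 0
g′′(0) = 1
So c_2 = g′′(0)/2! = 1/2.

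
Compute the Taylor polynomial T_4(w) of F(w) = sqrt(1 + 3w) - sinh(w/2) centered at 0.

Add the two expansions coefficient-wise.

-405*w^4/128 + 5*w^3/3 - 9*w^2/8 + w + 1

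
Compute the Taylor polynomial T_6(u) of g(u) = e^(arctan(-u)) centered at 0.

29*u^6/144 - u^5/24 - 7*u^4/24 + u^3/6 + u^2/2 - u + 1

Let u equal the inner series; expand the outer function in u and truncate.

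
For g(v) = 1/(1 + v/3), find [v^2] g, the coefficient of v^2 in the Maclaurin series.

1/9

[v^0] = 1;  [v^1] = -1/3;  [v^2] = 1/9.
So c_2 = g′′(0)/2! = 1/9.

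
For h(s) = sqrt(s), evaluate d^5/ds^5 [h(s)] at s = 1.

105/32

From the series, [(s - 1)^5] h = 7/256; multiply by 5! = 120 to get 105/32.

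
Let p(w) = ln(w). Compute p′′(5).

-1/25

Use the known series and substitute for the argument.
The coefficient of (w - 5)^2 in the expansion is -1/50, so p′′(5) = 2! * (-1/50) = -1/25.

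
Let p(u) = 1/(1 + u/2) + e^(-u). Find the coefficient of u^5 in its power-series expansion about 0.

Combine the two series term by term.
p(0) = 2
p′(0) = -3/2
p′′(0) = 3/2
p′′′(0) = -7/4
p^(4)(0) = 5/2
p^(5)(0) = -19/4

-19/480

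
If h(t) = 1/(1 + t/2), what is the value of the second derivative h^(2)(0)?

1/2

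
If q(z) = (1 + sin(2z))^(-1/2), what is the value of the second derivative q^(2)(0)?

Substitute the inner expansion into the outer series and collect powers.
The coefficient of z^2 in the expansion is 3/2, so q′′(0) = 2! * (3/2) = 3.

3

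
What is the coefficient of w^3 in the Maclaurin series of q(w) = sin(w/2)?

q(0) = 0
q′(0) = 1/2
q′′(0) = 0
q′′′(0) = -1/8
So c_3 = q′′′(0)/3! = -1/48.

-1/48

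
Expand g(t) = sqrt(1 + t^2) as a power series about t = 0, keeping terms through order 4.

-t^4/8 + t^2/2 + 1

g(0) = 1
g′(0) = 0
g′′(0) = 1
g′′′(0) = 0
g^(4)(0) = -3
Dividing each by k! gives the coefficients c_0, ..., c_4.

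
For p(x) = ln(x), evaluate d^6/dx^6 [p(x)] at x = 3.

-40/243

Apply the Taylor formula c_k = f^(k)(a)/k!.
From the series, [(x - 3)^6] p = -1/4374; multiply by 6! = 720 to get -40/243.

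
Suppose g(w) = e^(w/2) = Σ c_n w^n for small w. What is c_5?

Apply the Taylor formula c_k = f^(k)(a)/k!.
g(0) = 1
g′(0) = 1/2
g′′(0) = 1/4
g′′′(0) = 1/8
g^(4)(0) = 1/16
g^(5)(0) = 1/32
So c_5 = g^(5)(0)/5! = 1/3840.

1/3840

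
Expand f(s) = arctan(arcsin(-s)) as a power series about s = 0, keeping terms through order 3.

Substitute the inner expansion into the outer series and collect powers.
[s^0] = 0;  [s^1] = -1;  [s^2] = 0;  [s^3] = 1/6.

s^3/6 - s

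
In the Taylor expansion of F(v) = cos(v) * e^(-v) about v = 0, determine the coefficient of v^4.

Multiply the two series term by term and collect like powers.
F(0) = 1
F′(0) = -1
F′′(0) = 0
F′′′(0) = 2
F^(4)(0) = -4

-1/6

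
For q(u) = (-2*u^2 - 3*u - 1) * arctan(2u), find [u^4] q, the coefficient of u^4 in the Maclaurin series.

Shift and add copies of the series according to the polynomial's terms.
q(0) = 0
q′(0) = -2
q′′(0) = -12
q′′′(0) = -8
q^(4)(0) = 192
So c_4 = q^(4)(0)/4! = 8.

8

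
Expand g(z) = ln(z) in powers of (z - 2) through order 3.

(z - 2)^3/24 - (z - 2)^2/8 + (z - 2)/2 + ln(2)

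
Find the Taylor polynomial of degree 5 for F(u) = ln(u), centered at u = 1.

(u - 1)^5/5 - (u - 1)^4/4 + (u - 1)^3/3 - (u - 1)^2/2 + (u - 1)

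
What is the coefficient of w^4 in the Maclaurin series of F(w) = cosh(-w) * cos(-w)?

-1/6

Multiply the two series term by term and collect like powers.
F(0) = 1
F′(0) = 0
F′′(0) = 0
F′′′(0) = 0
F^(4)(0) = -4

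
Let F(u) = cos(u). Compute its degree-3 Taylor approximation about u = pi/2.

(u - pi/2)^3/6 - (u - pi/2)

F(pi/2) = 0
F′(pi/2) = -1
F′′(pi/2) = 0
F′′′(pi/2) = 1
The Taylor polynomial is Σ F^(k)(pi/2)/k! · (u - pi/2)^k.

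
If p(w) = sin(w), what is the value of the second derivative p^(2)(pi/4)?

-sqrt(2)/2

The coefficient of (w - pi/4)^2 in the expansion is -sqrt(2)/4, so p′′(pi/4) = 2! * (-sqrt(2)/4) = -sqrt(2)/2.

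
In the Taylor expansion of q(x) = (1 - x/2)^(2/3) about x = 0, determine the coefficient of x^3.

[x^0] = 1;  [x^1] = -1/3;  [x^2] = -1/36;  [x^3] = -1/162.

-1/162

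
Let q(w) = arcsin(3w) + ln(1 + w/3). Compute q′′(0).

Expand each term separately and add.
From the series, [w^2] q = -1/18; multiply by 2! = 2 to get -1/9.

-1/9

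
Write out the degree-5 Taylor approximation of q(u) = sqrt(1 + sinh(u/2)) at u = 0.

241*u^5/122880 - 31*u^4/6144 + 7*u^3/384 - u^2/32 + u/4 + 1

Substitute the inner expansion into the outer series and collect powers.
q(0) = 1
q′(0) = 1/4
q′′(0) = -1/16
q′′′(0) = 7/64
q^(4)(0) = -31/256
q^(5)(0) = 241/1024
The Taylor polynomial is Σ q^(k)(0)/k! · u^k.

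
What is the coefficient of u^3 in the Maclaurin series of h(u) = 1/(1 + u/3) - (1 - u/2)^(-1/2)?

-263/3456

Add the two expansions coefficient-wise.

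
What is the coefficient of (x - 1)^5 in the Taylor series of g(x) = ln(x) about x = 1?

g(1) = 0
g′(1) = 1
g′′(1) = -1
g′′′(1) = 2
g^(4)(1) = -6
g^(5)(1) = 24

1/5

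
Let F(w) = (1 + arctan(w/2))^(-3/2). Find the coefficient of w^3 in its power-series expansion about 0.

-27/128

Plug the Maclaurin series of the inner function into that of the outer and collect terms.
F(0) = 1
F′(0) = -3/4
F′′(0) = 15/16
F′′′(0) = -81/64
So c_3 = F′′′(0)/3! = -27/128.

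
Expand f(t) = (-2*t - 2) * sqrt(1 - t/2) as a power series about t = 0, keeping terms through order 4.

21*t^4/1024 + 5*t^3/64 + 9*t^2/16 - 3*t/2 - 2

Shift and add copies of the series according to the polynomial's terms.
f(0) = -2
f′(0) = -3/2
f′′(0) = 9/8
f′′′(0) = 15/32
f^(4)(0) = 63/128
The Taylor polynomial is Σ f^(k)(0)/k! · t^k.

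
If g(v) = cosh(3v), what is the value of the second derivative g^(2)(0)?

The coefficient of v^2 in the expansion is 9/2, so g′′(0) = 2! * (9/2) = 9.

9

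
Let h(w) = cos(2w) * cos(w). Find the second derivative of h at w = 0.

-5

Take the Cauchy product of the two expansions.
The coefficient of w^2 in the expansion is -5/2, so h′′(0) = 2! * (-5/2) = -5.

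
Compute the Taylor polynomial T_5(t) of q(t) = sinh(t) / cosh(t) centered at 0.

Write the quotient as an unknown series and match coefficients against numerator = denominator · series.
[t^0] = 0;  [t^1] = 1;  [t^2] = 0;  [t^3] = -1/3;  [t^4] = 0;  [t^5] = 2/15.

2*t^5/15 - t^3/3 + t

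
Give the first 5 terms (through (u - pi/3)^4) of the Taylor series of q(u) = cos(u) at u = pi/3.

Compute the successive derivatives at the expansion point and divide by k!.
q(pi/3) = 1/2
q′(pi/3) = -sqrt(3)/2
q′′(pi/3) = -1/2
q′′′(pi/3) = sqrt(3)/2
q^(4)(pi/3) = 1/2
Then c_k = q^(k)(pi/3)/k! gives each Taylor coefficient.

(u - pi/3)^4/48 + sqrt(3)*(u - pi/3)^3/12 - (u - pi/3)^2/4 - sqrt(3)*(u - pi/3)/2 + 1/2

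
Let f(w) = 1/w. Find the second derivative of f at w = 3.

2/27

The coefficient of (w - 3)^2 in the expansion is 1/27, so f′′(3) = 2! * (1/27) = 2/27.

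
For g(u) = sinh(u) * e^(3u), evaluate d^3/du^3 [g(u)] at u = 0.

Expand each factor separately, then convolve coefficients.
The coefficient of u^3 in the expansion is 14/3, so g′′′(0) = 3! * (14/3) = 28.

28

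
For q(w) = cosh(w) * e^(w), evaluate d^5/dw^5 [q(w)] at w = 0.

Write out both Maclaurin series and multiply, keeping only the needed powers.
The coefficient of w^5 in the expansion is 2/15, so q^(5)(0) = 5! * (2/15) = 16.

16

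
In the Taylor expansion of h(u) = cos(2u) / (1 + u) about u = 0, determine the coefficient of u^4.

Take the Cauchy product of the two expansions.
h(0) = 1
h′(0) = -1
h′′(0) = -2
h′′′(0) = 6
h^(4)(0) = -8

-1/3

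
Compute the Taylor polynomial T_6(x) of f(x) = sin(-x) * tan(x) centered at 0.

-31*x^6/360 - x^4/6 - x^2

Write out both Maclaurin series and multiply, keeping only the needed powers.
[x^0] = 0;  [x^1] = 0;  [x^2] = -1;  [x^3] = 0;  [x^4] = -1/6;  [x^5] = 0;  [x^6] = -31/360.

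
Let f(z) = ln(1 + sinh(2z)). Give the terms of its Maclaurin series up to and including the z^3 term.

Plug the Maclaurin series of the inner function into that of the outer and collect terms.
f(0) = 0
f′(0) = 2
f′′(0) = -4
f′′′(0) = 24

4*z^3 - 2*z^2 + 2*z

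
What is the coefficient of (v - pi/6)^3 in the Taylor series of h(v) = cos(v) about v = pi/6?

1/12

h(pi/6) = sqrt(3)/2
h′(pi/6) = -1/2
h′′(pi/6) = -sqrt(3)/2
h′′′(pi/6) = 1/2
So c_3 = h′′′(pi/6)/3! = 1/12.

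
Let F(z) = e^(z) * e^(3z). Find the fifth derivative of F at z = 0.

Expand each factor separately, then convolve coefficients.
From the series, [z^5] F = 128/15; multiply by 5! = 120 to get 1024.

1024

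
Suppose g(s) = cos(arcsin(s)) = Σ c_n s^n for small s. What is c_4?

Let u equal the inner series; expand the outer function in u and truncate.
g(0) = 1
g′(0) = 0
g′′(0) = -1
g′′′(0) = 0
g^(4)(0) = -3
So c_4 = g^(4)(0)/4! = -1/8.

-1/8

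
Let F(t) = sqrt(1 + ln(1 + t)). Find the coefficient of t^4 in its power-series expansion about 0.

Substitute the inner expansion into the outer series and collect powers.
So c_4 = F^(4)(0)/4! = -143/384.

-143/384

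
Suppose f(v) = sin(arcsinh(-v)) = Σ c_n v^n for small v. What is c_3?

Plug the Maclaurin series of the inner function into that of the outer and collect terms.

1/3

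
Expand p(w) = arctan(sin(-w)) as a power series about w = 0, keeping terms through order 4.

w^3/2 - w

Substitute the inner expansion into the outer series and collect powers.
p(0) = 0
p′(0) = -1
p′′(0) = 0
p′′′(0) = 3
p^(4)(0) = 0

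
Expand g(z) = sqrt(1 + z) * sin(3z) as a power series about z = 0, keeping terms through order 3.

-39*z^3/8 + 3*z^2/2 + 3*z

Expand each factor separately, then convolve coefficients.
[z^0] = 0;  [z^1] = 3;  [z^2] = 3/2;  [z^3] = -39/8.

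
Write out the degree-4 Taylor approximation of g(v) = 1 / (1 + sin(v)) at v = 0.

Use the geometric series for the reciprocal, then substitute.
[v^0] = 1;  [v^1] = -1;  [v^2] = 1;  [v^3] = -5/6;  [v^4] = 2/3.

2*v^4/3 - 5*v^3/6 + v^2 - v + 1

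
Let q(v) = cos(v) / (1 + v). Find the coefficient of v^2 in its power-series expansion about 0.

Multiply the two series term by term and collect like powers.
[v^0] = 1;  [v^1] = -1;  [v^2] = 1/2.
So c_2 = q′′(0)/2! = 1/2.

1/2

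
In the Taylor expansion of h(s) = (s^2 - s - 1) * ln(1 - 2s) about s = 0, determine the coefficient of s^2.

Multiply each power in the prefactor through the base expansion.

4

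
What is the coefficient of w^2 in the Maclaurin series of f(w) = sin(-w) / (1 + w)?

Expand each factor separately, then convolve coefficients.
[w^0] = 0;  [w^1] = -1;  [w^2] = 1.
So c_2 = f′′(0)/2! = 1.

1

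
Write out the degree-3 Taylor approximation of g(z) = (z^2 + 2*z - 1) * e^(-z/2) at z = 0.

-11*z^3/48 - z^2/8 + 5*z/2 - 1

Distribute the polynomial across the series and collect like powers.
g(0) = -1
g′(0) = 5/2
g′′(0) = -1/4
g′′′(0) = -11/8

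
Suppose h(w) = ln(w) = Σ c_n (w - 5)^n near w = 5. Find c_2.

-1/50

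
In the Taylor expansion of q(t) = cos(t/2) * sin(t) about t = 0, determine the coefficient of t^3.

-7/24

Write out both Maclaurin series and multiply, keeping only the needed powers.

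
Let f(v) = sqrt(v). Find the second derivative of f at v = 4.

From the series, [(v - 4)^2] f = -1/64; multiply by 2! = 2 to get -1/32.

-1/32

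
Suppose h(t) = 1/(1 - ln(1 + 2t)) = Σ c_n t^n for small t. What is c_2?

2

Substitute the inner expansion into the outer series and collect powers.
h(0) = 1
h′(0) = 2
h′′(0) = 4
So c_2 = h′′(0)/2! = 2.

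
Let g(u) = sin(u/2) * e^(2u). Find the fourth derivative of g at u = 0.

15

Write out both Maclaurin series and multiply, keeping only the needed powers.
The coefficient of u^4 in the expansion is 5/8, so g^(4)(0) = 4! * (5/8) = 15.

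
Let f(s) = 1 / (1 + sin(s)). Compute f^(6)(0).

Write 1/(1+u) = 1 - u + u^2 - u^3 + ... and substitute the series for u.
The coefficient of s^6 in the expansion is 17/45, so f^(6)(0) = 6! * (17/45) = 272.

272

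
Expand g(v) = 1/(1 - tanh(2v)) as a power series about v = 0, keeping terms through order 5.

Substitute the inner expansion into the outer series and collect powers.
g(0) = 1
g′(0) = 2
g′′(0) = 8
g′′′(0) = 32
g^(4)(0) = 128
g^(5)(0) = 512
The Taylor polynomial is Σ g^(k)(0)/k! · v^k.

64*v^5/15 + 16*v^4/3 + 16*v^3/3 + 4*v^2 + 2*v + 1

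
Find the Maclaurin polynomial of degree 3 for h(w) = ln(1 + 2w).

8*w^3/3 - 2*w^2 + 2*w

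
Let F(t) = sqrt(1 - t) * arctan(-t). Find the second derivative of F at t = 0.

1

Multiply the two series term by term and collect like powers.
The coefficient of t^2 in the expansion is 1/2, so F′′(0) = 2! * (1/2) = 1.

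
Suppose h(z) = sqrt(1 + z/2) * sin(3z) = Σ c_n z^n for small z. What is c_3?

Take the Cauchy product of the two expansions.
So c_3 = h′′′(0)/3! = -147/32.

-147/32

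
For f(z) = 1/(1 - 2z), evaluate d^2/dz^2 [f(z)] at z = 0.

8

Compute the successive derivatives at the expansion point and divide by k!.
The coefficient of z^2 in the expansion is 4, so f′′(0) = 2! * (4) = 8.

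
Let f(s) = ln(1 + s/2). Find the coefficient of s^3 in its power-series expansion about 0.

f(0) = 0
f′(0) = 1/2
f′′(0) = -1/4
f′′′(0) = 1/4
Then c_k = f^(k)(0)/k! gives each Taylor coefficient.

1/24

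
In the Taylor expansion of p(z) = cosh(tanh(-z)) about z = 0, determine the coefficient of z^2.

Plug the Maclaurin series of the inner function into that of the outer and collect terms.
p(0) = 1
p′(0) = 0
p′′(0) = 1

1/2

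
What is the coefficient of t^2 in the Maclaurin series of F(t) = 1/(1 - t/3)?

F(0) = 1
F′(0) = 1/3
F′′(0) = 2/9
So c_2 = F′′(0)/2! = 1/9.

1/9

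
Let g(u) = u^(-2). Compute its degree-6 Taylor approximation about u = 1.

g(1) = 1
g′(1) = -2
g′′(1) = 6
g′′′(1) = -24
g^(4)(1) = 120
g^(5)(1) = -720
g^(6)(1) = 5040

7*(u - 1)^6 - 6*(u - 1)^5 + 5*(u - 1)^4 - 4*(u - 1)^3 + 3*(u - 1)^2 - 2*(u - 1) + 1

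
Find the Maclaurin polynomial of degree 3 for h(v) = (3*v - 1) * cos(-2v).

Shift and add copies of the series according to the polynomial's terms.
h(0) = -1
h′(0) = 3
h′′(0) = 4
h′′′(0) = -36
The Taylor polynomial is Σ h^(k)(0)/k! · v^k.

-6*v^3 + 2*v^2 + 3*v - 1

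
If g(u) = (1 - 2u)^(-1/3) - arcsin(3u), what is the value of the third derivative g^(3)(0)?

Expand each term separately and add.
The coefficient of u^3 in the expansion is -505/162, so g′′′(0) = 3! * (-505/162) = -505/27.

-505/27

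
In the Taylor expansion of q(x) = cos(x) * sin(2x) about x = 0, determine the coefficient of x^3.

Expand each factor separately, then convolve coefficients.
q(0) = 0
q′(0) = 2
q′′(0) = 0
q′′′(0) = -14

-7/3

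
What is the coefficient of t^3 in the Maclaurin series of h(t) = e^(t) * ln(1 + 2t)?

Multiply the two series term by term and collect like powers.
h(0) = 0
h′(0) = 2
h′′(0) = 0
h′′′(0) = 10
Then c_k = h^(k)(0)/k! gives each Taylor coefficient.

5/3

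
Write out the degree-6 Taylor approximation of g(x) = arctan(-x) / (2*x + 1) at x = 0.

446*x^6/15 - 223*x^5/15 + 22*x^4/3 - 11*x^3/3 + 2*x^2 - x

Expand 1/(denominator) as a geometric series and multiply by the numerator's series.
[x^0] = 0;  [x^1] = -1;  [x^2] = 2;  [x^3] = -11/3;  [x^4] = 22/3;  [x^5] = -223/15;  [x^6] = 446/15.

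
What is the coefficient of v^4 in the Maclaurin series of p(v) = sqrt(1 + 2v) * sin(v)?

1/3

Expand each factor separately, then convolve coefficients.
p(0) = 0
p′(0) = 1
p′′(0) = 2
p′′′(0) = -4
p^(4)(0) = 8
Then c_k = p^(k)(0)/k! gives each Taylor coefficient.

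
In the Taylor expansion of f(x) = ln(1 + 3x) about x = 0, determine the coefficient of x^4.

-81/4

[x^0] = 0;  [x^1] = 3;  [x^2] = -9/2;  [x^3] = 9;  [x^4] = -81/4.
So c_4 = f^(4)(0)/4! = -81/4.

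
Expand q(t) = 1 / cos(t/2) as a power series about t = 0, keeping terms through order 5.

Write the quotient as an unknown series and match coefficients against numerator = denominator · series.

5*t^4/384 + t^2/8 + 1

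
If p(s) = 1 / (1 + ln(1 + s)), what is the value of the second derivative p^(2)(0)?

Expand as Σ (-1)^k u^k with u equal to the inner function's series.
The coefficient of s^2 in the expansion is 3/2, so p′′(0) = 2! * (3/2) = 3.

3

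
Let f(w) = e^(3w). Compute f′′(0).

9

Compute the successive derivatives at the expansion point and divide by k!.
The coefficient of w^2 in the expansion is 9/2, so f′′(0) = 2! * (9/2) = 9.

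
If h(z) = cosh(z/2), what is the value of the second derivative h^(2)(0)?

1/4

Differentiate repeatedly and evaluate at the center.
From the series, [z^2] h = 1/8; multiply by 2! = 2 to get 1/4.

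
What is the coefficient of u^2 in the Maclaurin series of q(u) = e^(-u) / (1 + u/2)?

5/4

Write out both Maclaurin series and multiply, keeping only the needed powers.
[u^0] = 1;  [u^1] = -3/2;  [u^2] = 5/4.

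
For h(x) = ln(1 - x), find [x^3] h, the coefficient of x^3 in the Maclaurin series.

[x^0] = 0;  [x^1] = -1;  [x^2] = -1/2;  [x^3] = -1/3.

-1/3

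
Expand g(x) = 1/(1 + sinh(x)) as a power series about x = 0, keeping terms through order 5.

Compose series: expand the inner function first, then feed it into the outer expansion.

-181*x^5/120 + 4*x^4/3 - 7*x^3/6 + x^2 - x + 1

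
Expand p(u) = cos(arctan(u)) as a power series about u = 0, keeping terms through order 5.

3*u^4/8 - u^2/2 + 1

Substitute the inner expansion into the outer series and collect powers.
p(0) = 1
p′(0) = 0
p′′(0) = -1
p′′′(0) = 0
p^(4)(0) = 9
p^(5)(0) = 0
The Taylor polynomial is Σ p^(k)(0)/k! · u^k.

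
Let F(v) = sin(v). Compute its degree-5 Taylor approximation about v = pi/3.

F(pi/3) = sqrt(3)/2
F′(pi/3) = 1/2
F′′(pi/3) = -sqrt(3)/2
F′′′(pi/3) = -1/2
F^(4)(pi/3) = sqrt(3)/2
F^(5)(pi/3) = 1/2
Then c_k = F^(k)(pi/3)/k! gives each Taylor coefficient.

(v - pi/3)^5/240 + sqrt(3)*(v - pi/3)^4/48 - (v - pi/3)^3/12 - sqrt(3)*(v - pi/3)^2/4 + (v - pi/3)/2 + sqrt(3)/2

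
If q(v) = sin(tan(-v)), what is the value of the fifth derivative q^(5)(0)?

Compose series: expand the inner function first, then feed it into the outer expansion.
From the series, [v^5] q = 1/40; multiply by 5! = 120 to get 3.

3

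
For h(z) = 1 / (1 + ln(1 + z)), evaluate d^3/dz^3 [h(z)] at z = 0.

-14

Use the geometric series for the reciprocal, then substitute.
From the series, [z^3] h = -7/3; multiply by 3! = 6 to get -14.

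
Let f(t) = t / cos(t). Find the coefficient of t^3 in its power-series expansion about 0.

Divide the numerator series by the denominator series (power-series long division).
f(0) = 0
f′(0) = 1
f′′(0) = 0
f′′′(0) = 3
So c_3 = f′′′(0)/3! = 1/2.

1/2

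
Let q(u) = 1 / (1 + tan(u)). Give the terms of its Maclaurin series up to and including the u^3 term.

-4*u^3/3 + u^2 - u + 1

Use the geometric series for the reciprocal, then substitute.
q(0) = 1
q′(0) = -1
q′′(0) = 2
q′′′(0) = -8
The Taylor polynomial is Σ q^(k)(0)/k! · u^k.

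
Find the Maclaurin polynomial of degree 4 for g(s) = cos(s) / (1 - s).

Multiply the numerator's expansion by the denominator's geometric series.

13*s^4/24 + s^3/2 + s^2/2 + s + 1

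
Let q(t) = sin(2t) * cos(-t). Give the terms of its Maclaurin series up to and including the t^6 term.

61*t^5/60 - 7*t^3/3 + 2*t

Take the Cauchy product of the two expansions.
q(0) = 0
q′(0) = 2
q′′(0) = 0
q′′′(0) = -14
q^(4)(0) = 0
q^(5)(0) = 122
q^(6)(0) = 0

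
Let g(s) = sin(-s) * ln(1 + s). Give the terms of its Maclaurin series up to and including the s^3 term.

s^3/2 - s^2

Expand each factor separately, then convolve coefficients.
g(0) = 0
g′(0) = 0
g′′(0) = -2
g′′′(0) = 3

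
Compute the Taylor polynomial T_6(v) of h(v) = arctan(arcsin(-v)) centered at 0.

Compose series: expand the inner function first, then feed it into the outer expansion.
h(0) = 0
h′(0) = -1
h′′(0) = 0
h′′′(0) = 1
h^(4)(0) = 0
h^(5)(0) = -13
h^(6)(0) = 0
The Taylor polynomial is Σ h^(k)(0)/k! · v^k.

-13*v^5/120 + v^3/6 - v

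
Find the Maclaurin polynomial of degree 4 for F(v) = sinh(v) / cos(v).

2*v^3/3 + v

Write the quotient as an unknown series and match coefficients against numerator = denominator · series.
F(0) = 0
F′(0) = 1
F′′(0) = 0
F′′′(0) = 4
F^(4)(0) = 0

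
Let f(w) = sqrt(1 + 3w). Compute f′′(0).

-9/4

Compute the successive derivatives at the expansion point and divide by k!.
From the series, [w^2] f = -9/8; multiply by 2! = 2 to get -9/4.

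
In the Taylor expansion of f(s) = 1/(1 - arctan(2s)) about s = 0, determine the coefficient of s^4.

Let u equal the inner series; expand the outer function in u and truncate.
f(0) = 1
f′(0) = 2
f′′(0) = 8
f′′′(0) = 32
f^(4)(0) = 128
Then c_k = f^(k)(0)/k! gives each Taylor coefficient.

16/3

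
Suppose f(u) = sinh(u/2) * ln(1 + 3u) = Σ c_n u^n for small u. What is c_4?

Take the Cauchy product of the two expansions.
f(0) = 0
f′(0) = 0
f′′(0) = 3
f′′′(0) = -27/2
f^(4)(0) = 219/2
So c_4 = f^(4)(0)/4! = 73/16.

73/16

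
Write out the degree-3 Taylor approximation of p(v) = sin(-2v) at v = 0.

[v^0] = 0;  [v^1] = -2;  [v^2] = 0;  [v^3] = 4/3.

4*v^3/3 - 2*v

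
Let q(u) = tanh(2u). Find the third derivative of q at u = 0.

Apply the Taylor formula c_k = f^(k)(a)/k!.
The coefficient of u^3 in the expansion is -8/3, so q′′′(0) = 3! * (-8/3) = -16.

-16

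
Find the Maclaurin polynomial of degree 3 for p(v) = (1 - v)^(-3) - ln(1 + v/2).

239*v^3/24 + 49*v^2/8 + 5*v/2 + 1

Expand each term separately and add.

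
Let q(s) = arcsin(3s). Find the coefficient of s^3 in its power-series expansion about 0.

[s^0] = 0;  [s^1] = 3;  [s^2] = 0;  [s^3] = 9/2.
So c_3 = q′′′(0)/3! = 9/2.

9/2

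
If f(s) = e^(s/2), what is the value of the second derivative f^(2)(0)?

The coefficient of s^2 in the expansion is 1/8, so f′′(0) = 2! * (1/8) = 1/4.

1/4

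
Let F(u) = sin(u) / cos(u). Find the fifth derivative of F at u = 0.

16

Invert the denominator's series and multiply.
The coefficient of u^5 in the expansion is 2/15, so F^(5)(0) = 5! * (2/15) = 16.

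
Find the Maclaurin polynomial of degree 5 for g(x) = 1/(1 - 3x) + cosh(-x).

243*x^5 + 1945*x^4/24 + 27*x^3 + 19*x^2/2 + 3*x + 2

Combine the two series term by term.
[x^0] = 2;  [x^1] = 3;  [x^2] = 19/2;  [x^3] = 27;  [x^4] = 1945/24;  [x^5] = 243.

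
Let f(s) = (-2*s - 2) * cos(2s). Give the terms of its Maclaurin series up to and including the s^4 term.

Shift and add copies of the series according to the polynomial's terms.
[s^0] = -2;  [s^1] = -2;  [s^2] = 4;  [s^3] = 4;  [s^4] = -4/3.

-4*s^4/3 + 4*s^3 + 4*s^2 - 2*s - 2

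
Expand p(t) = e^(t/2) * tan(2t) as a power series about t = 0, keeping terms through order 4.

11*t^4/8 + 35*t^3/12 + t^2 + 2*t

Write out both Maclaurin series and multiply, keeping only the needed powers.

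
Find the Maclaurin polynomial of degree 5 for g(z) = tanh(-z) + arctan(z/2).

Combine the two series term by term.
[z^0] = 0;  [z^1] = -1/2;  [z^2] = 0;  [z^3] = 7/24;  [z^4] = 0;  [z^5] = -61/480.

-61*z^5/480 + 7*z^3/24 - z/2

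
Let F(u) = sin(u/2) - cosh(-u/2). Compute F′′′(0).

Add the two expansions coefficient-wise.
The coefficient of u^3 in the expansion is -1/48, so F′′′(0) = 3! * (-1/48) = -1/8.

-1/8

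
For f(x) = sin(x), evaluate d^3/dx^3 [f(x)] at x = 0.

Differentiate repeatedly and evaluate at the center.
The coefficient of x^3 in the expansion is -1/6, so f′′′(0) = 3! * (-1/6) = -1.

-1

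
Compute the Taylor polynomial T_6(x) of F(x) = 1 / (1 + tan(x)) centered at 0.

Use the geometric series for the reciprocal, then substitute.
F(0) = 1
F′(0) = -1
F′′(0) = 2
F′′′(0) = -8
F^(4)(0) = 40
F^(5)(0) = -256
F^(6)(0) = 1952

122*x^6/45 - 32*x^5/15 + 5*x^4/3 - 4*x^3/3 + x^2 - x + 1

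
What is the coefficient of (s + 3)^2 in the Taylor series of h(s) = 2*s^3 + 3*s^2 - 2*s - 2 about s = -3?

h(-3) = -23
h′(-3) = 34
h′′(-3) = -30

-15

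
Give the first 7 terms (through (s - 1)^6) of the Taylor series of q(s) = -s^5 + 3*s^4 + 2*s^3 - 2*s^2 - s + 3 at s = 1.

-(s - 1)^5 - 2*(s - 1)^4 + 4*(s - 1)^3 + 12*(s - 1)^2 + 8*(s - 1) + 4

q(1) = 4
q′(1) = 8
q′′(1) = 24
q′′′(1) = 24
q^(4)(1) = -48
q^(5)(1) = -120
q^(6)(1) = 0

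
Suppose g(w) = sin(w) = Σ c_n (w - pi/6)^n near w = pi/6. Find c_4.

1/48

Use the known series and substitute for the argument.
g(pi/6) = 1/2
g′(pi/6) = sqrt(3)/2
g′′(pi/6) = -1/2
g′′′(pi/6) = -sqrt(3)/2
g^(4)(pi/6) = 1/2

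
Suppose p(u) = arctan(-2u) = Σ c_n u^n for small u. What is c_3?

8/3

[u^0] = 0;  [u^1] = -2;  [u^2] = 0;  [u^3] = 8/3.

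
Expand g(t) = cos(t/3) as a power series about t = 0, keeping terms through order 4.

t^4/1944 - t^2/18 + 1

g(0) = 1
g′(0) = 0
g′′(0) = -1/9
g′′′(0) = 0
g^(4)(0) = 1/81
Then c_k = g^(k)(0)/k! gives each Taylor coefficient.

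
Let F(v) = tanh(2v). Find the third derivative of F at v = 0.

-16

Differentiate repeatedly and evaluate at the center.
The coefficient of v^3 in the expansion is -8/3, so F′′′(0) = 3! * (-8/3) = -16.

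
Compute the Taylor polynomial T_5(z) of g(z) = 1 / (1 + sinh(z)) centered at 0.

Use the geometric series for the reciprocal, then substitute.

-181*z^5/120 + 4*z^4/3 - 7*z^3/6 + z^2 - z + 1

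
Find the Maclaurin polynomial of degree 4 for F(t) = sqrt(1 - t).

-5*t^4/128 - t^3/16 - t^2/8 - t/2 + 1

F(0) = 1
F′(0) = -1/2
F′′(0) = -1/4
F′′′(0) = -3/8
F^(4)(0) = -15/16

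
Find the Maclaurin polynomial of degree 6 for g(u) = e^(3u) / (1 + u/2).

31*u^6/64 + 169*u^5/160 + 31*u^4/16 + 23*u^3/8 + 13*u^2/4 + 5*u/2 + 1

Take the Cauchy product of the two expansions.
g(0) = 1
g′(0) = 5/2
g′′(0) = 13/2
g′′′(0) = 69/4
g^(4)(0) = 93/2
g^(5)(0) = 507/4
g^(6)(0) = 1395/4
Dividing each by k! gives the coefficients c_0, ..., c_6.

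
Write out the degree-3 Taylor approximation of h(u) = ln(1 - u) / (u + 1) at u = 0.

Use 1/(1 - r) = Σ r^k on the denominator, then take the Cauchy product.

-5*u^3/6 + u^2/2 - u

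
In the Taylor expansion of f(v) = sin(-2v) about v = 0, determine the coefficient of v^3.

[v^0] = 0;  [v^1] = -2;  [v^2] = 0;  [v^3] = 4/3.
So c_3 = f′′′(0)/3! = 4/3.

4/3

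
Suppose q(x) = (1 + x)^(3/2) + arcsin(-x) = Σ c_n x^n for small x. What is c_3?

Combine the two series term by term.
q(0) = 1
q′(0) = 1/2
q′′(0) = 3/4
q′′′(0) = -11/8

-11/48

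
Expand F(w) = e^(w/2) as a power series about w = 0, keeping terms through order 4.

w^4/384 + w^3/48 + w^2/8 + w/2 + 1

Use the known series and substitute for the argument.
F(0) = 1
F′(0) = 1/2
F′′(0) = 1/4
F′′′(0) = 1/8
F^(4)(0) = 1/16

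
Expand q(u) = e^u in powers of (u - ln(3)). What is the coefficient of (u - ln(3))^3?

[(u - ln(3))^0] = 3;  [(u - ln(3))^1] = 3;  [(u - ln(3))^2] = 3/2;  [(u - ln(3))^3] = 1/2.
So c_3 = q′′′(ln(3))/3! = 1/2.

1/2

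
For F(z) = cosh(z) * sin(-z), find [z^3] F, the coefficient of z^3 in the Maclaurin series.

-1/3

Take the Cauchy product of the two expansions.
[z^0] = 0;  [z^1] = -1;  [z^2] = 0;  [z^3] = -1/3.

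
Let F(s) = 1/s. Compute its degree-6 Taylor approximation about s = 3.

(s - 3)^6/2187 - (s - 3)^5/729 + (s - 3)^4/243 - (s - 3)^3/81 + (s - 3)^2/27 - (s - 3)/9 + 1/3

Differentiate repeatedly and evaluate at the center.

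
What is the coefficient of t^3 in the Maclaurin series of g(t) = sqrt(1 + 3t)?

27/16

g(0) = 1
g′(0) = 3/2
g′′(0) = -9/4
g′′′(0) = 81/8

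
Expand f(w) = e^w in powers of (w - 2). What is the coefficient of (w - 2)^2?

e^(2)/2

f(2) = e^(2)
f′(2) = e^(2)
f′′(2) = e^(2)
So c_2 = f′′(2)/2! = e^(2)/2.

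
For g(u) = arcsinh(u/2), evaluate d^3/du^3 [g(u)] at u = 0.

-1/8

The coefficient of u^3 in the expansion is -1/48, so g′′′(0) = 3! * (-1/48) = -1/8.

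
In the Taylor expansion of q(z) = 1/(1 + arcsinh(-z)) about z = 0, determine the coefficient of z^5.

Let u equal the inner series; expand the outer function in u and truncate.
[z^0] = 1;  [z^1] = 1;  [z^2] = 1;  [z^3] = 5/6;  [z^4] = 2/3;  [z^5] = 23/40.
So c_5 = q^(5)(0)/5! = 23/40.

23/40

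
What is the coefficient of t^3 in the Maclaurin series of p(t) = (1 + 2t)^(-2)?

Apply the Taylor formula c_k = f^(k)(a)/k!.

-32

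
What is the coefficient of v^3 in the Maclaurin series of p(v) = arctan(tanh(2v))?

-16/3

Compose series: expand the inner function first, then feed it into the outer expansion.
[v^0] = 0;  [v^1] = 2;  [v^2] = 0;  [v^3] = -16/3.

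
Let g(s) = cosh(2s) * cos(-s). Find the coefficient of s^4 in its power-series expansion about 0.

Multiply the two series term by term and collect like powers.
g(0) = 1
g′(0) = 0
g′′(0) = 3
g′′′(0) = 0
g^(4)(0) = -7

-7/24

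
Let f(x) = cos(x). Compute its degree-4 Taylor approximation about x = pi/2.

(x - pi/2)^3/6 - (x - pi/2)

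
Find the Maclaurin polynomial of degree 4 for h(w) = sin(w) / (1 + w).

-5*w^4/6 + 5*w^3/6 - w^2 + w

Write out both Maclaurin series and multiply, keeping only the needed powers.
h(0) = 0
h′(0) = 1
h′′(0) = -2
h′′′(0) = 5
h^(4)(0) = -20
The Taylor polynomial is Σ h^(k)(0)/k! · w^k.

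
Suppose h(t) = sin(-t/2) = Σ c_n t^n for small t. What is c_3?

1/48

c_3 = h′′′(0)/3! = 1/48.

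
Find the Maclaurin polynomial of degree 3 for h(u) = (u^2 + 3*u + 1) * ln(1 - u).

Distribute the polynomial across the series and collect like powers.
[u^0] = 0;  [u^1] = -1;  [u^2] = -7/2;  [u^3] = -17/6.

-17*u^3/6 - 7*u^2/2 - u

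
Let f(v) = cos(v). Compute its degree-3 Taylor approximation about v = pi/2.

Compute the successive derivatives at the expansion point and divide by k!.
f(pi/2) = 0
f′(pi/2) = -1
f′′(pi/2) = 0
f′′′(pi/2) = 1

(v - pi/2)^3/6 - (v - pi/2)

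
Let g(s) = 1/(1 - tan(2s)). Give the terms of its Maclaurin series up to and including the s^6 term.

7808*s^6/45 + 1024*s^5/15 + 80*s^4/3 + 32*s^3/3 + 4*s^2 + 2*s + 1

Compose series: expand the inner function first, then feed it into the outer expansion.
g(0) = 1
g′(0) = 2
g′′(0) = 8
g′′′(0) = 64
g^(4)(0) = 640
g^(5)(0) = 8192
g^(6)(0) = 124928
Then c_k = g^(k)(0)/k! gives each Taylor coefficient.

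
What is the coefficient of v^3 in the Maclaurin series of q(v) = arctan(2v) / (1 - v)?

Multiply the numerator's expansion by the denominator's geometric series.

-2/3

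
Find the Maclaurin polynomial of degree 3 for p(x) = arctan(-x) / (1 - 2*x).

-11*x^3/3 - 2*x^2 - x

Expand 1/(denominator) as a geometric series and multiply by the numerator's series.
p(0) = 0
p′(0) = -1
p′′(0) = -4
p′′′(0) = -22
Dividing each by k! gives the coefficients c_0, ..., c_3.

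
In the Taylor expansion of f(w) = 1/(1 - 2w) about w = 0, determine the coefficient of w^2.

4

Apply the Taylor formula c_k = f^(k)(a)/k!.
[w^0] = 1;  [w^1] = 2;  [w^2] = 4.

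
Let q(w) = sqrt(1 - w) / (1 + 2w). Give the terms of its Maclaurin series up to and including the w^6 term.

80259*w^6/1024 - 10035*w^5/256 + 2507*w^4/128 - 157*w^3/16 + 39*w^2/8 - 5*w/2 + 1

Write out both Maclaurin series and multiply, keeping only the needed powers.
[w^0] = 1;  [w^1] = -5/2;  [w^2] = 39/8;  [w^3] = -157/16;  [w^4] = 2507/128;  [w^5] = -10035/256;  [w^6] = 80259/1024.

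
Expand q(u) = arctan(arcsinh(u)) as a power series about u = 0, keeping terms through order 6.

Let u equal the inner series; expand the outer function in u and truncate.
[u^0] = 0;  [u^1] = 1;  [u^2] = 0;  [u^3] = -1/2;  [u^4] = 0;  [u^5] = 53/120;  [u^6] = 0.

53*u^5/120 - u^3/2 + u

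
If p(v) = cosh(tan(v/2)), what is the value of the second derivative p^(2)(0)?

Let u equal the inner series; expand the outer function in u and truncate.
From the series, [v^2] p = 1/8; multiply by 2! = 2 to get 1/4.

1/4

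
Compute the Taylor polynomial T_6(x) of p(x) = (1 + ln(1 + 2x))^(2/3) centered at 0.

Substitute the inner expansion into the outer series and collect powers.

-906512*x^6/32805 + 45392*x^5/3645 - 1444*x^4/243 + 248*x^3/81 - 16*x^2/9 + 4*x/3 + 1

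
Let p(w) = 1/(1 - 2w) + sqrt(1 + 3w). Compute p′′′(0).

465/8

Expand each term separately and add.
The coefficient of w^3 in the expansion is 155/16, so p′′′(0) = 3! * (155/16) = 465/8.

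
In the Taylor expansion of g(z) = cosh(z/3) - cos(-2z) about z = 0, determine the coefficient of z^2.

Expand each term separately and add.
[z^0] = 0;  [z^1] = 0;  [z^2] = 37/18.
So c_2 = g′′(0)/2! = 37/18.

37/18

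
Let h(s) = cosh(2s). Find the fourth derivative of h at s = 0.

16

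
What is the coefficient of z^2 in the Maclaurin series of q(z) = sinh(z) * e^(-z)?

-1

Write out both Maclaurin series and multiply, keeping only the needed powers.
[z^0] = 0;  [z^1] = 1;  [z^2] = -1.
So c_2 = q′′(0)/2! = -1.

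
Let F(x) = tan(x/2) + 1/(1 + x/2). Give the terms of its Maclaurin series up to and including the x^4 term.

x^4/16 - x^3/12 + x^2/4 + 1

Add the two expansions coefficient-wise.
F(0) = 1
F′(0) = 0
F′′(0) = 1/2
F′′′(0) = -1/2
F^(4)(0) = 3/2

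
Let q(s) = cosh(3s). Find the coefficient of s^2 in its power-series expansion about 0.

Apply the Taylor formula c_k = f^(k)(a)/k!.
q(0) = 1
q′(0) = 0
q′′(0) = 9
So c_2 = q′′(0)/2! = 9/2.

9/2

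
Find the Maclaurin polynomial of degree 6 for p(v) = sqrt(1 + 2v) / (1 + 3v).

Multiply the two series term by term and collect like powers.

6759*v^6/16 - 565*v^5/4 + 379*v^4/8 - 16*v^3 + 11*v^2/2 - 2*v + 1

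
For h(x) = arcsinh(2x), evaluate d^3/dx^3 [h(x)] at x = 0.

-8

The coefficient of x^3 in the expansion is -4/3, so h′′′(0) = 3! * (-4/3) = -8.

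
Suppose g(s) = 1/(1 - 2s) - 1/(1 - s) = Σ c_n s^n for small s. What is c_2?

3

Add the two expansions coefficient-wise.
g(0) = 0
g′(0) = 1
g′′(0) = 6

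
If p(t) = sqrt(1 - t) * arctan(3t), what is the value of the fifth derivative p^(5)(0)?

95247/16

Write out both Maclaurin series and multiply, keeping only the needed powers.
The coefficient of t^5 in the expansion is 31749/640, so p^(5)(0) = 5! * (31749/640) = 95247/16.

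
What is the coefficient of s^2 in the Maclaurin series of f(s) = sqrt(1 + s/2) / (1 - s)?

39/32

Write out both Maclaurin series and multiply, keeping only the needed powers.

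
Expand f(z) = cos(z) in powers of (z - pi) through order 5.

[(z - pi)^0] = -1;  [(z - pi)^1] = 0;  [(z - pi)^2] = 1/2;  [(z - pi)^3] = 0;  [(z - pi)^4] = -1/24;  [(z - pi)^5] = 0.

-(z - pi)^4/24 + (z - pi)^2/2 - 1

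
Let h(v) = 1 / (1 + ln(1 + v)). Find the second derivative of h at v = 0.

Write 1/(1+u) = 1 - u + u^2 - u^3 + ... and substitute the series for u.
From the series, [v^2] h = 3/2; multiply by 2! = 2 to get 3.

3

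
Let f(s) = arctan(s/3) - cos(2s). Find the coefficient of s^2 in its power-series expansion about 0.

2

Expand each term separately and add.
[s^0] = -1;  [s^1] = 1/3;  [s^2] = 2.
So c_2 = f′′(0)/2! = 2.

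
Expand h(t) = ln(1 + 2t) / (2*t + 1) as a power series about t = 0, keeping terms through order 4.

-100*t^4/3 + 44*t^3/3 - 6*t^2 + 2*t

Multiply the numerator's expansion by the denominator's geometric series.
h(0) = 0
h′(0) = 2
h′′(0) = -12
h′′′(0) = 88
h^(4)(0) = -800
The Taylor polynomial is Σ h^(k)(0)/k! · t^k.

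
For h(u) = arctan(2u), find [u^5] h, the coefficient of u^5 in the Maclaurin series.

32/5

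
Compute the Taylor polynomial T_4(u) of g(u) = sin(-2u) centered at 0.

4*u^3/3 - 2*u

g(0) = 0
g′(0) = -2
g′′(0) = 0
g′′′(0) = 8
g^(4)(0) = 0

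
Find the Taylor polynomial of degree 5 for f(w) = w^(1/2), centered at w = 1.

7*(w - 1)^5/256 - 5*(w - 1)^4/128 + (w - 1)^3/16 - (w - 1)^2/8 + (w - 1)/2 + 1

f(1) = 1
f′(1) = 1/2
f′′(1) = -1/4
f′′′(1) = 3/8
f^(4)(1) = -15/16
f^(5)(1) = 105/32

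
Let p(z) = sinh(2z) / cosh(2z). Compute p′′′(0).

-16

Divide the numerator series by the denominator series (power-series long division).
The coefficient of z^3 in the expansion is -8/3, so p′′′(0) = 3! * (-8/3) = -16.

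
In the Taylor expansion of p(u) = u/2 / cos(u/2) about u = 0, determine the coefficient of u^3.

1/16

Write the quotient as an unknown series and match coefficients against numerator = denominator · series.
p(0) = 0
p′(0) = 1/2
p′′(0) = 0
p′′′(0) = 3/8
So c_3 = p′′′(0)/3! = 1/16.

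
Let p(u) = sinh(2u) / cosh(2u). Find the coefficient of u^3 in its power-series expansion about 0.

-8/3

Divide the numerator series by the denominator series (power-series long division).
p(0) = 0
p′(0) = 2
p′′(0) = 0
p′′′(0) = -16
Dividing each by k! gives the coefficients c_0, ..., c_3.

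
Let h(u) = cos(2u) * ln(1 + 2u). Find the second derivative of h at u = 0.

-4

Expand each factor separately, then convolve coefficients.
The coefficient of u^2 in the expansion is -2, so h′′(0) = 2! * (-2) = -4.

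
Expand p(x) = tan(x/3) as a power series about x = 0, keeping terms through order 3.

Compute the successive derivatives at the expansion point and divide by k!.

x^3/81 + x/3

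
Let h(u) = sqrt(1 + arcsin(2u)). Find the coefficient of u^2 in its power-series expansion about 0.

Substitute the inner expansion into the outer series and collect powers.
h(0) = 1
h′(0) = 1
h′′(0) = -1
So c_2 = h′′(0)/2! = -1/2.

-1/2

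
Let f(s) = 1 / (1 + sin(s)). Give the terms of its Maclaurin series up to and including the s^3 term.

-5*s^3/6 + s^2 - s + 1

Use the geometric series for the reciprocal, then substitute.
f(0) = 1
f′(0) = -1
f′′(0) = 2
f′′′(0) = -5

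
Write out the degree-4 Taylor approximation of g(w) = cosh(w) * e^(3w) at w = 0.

17*w^4/3 + 6*w^3 + 5*w^2 + 3*w + 1

Take the Cauchy product of the two expansions.
[w^0] = 1;  [w^1] = 3;  [w^2] = 5;  [w^3] = 6;  [w^4] = 17/3.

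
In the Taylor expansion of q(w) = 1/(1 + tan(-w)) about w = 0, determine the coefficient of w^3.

4/3

Let u equal the inner series; expand the outer function in u and truncate.
q(0) = 1
q′(0) = 1
q′′(0) = 2
q′′′(0) = 8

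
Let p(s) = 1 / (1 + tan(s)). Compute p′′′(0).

Write 1/(1+u) = 1 - u + u^2 - u^3 + ... and substitute the series for u.
The coefficient of s^3 in the expansion is -4/3, so p′′′(0) = 3! * (-4/3) = -8.

-8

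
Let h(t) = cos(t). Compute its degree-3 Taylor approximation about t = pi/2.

(t - pi/2)^3/6 - (t - pi/2)

h(pi/2) = 0
h′(pi/2) = -1
h′′(pi/2) = 0
h′′′(pi/2) = 1
The Taylor polynomial is Σ h^(k)(pi/2)/k! · (t - pi/2)^k.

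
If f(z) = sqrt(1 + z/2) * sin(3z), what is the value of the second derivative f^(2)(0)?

Multiply the two series term by term and collect like powers.
The coefficient of z^2 in the expansion is 3/4, so f′′(0) = 2! * (3/4) = 3/2.

3/2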